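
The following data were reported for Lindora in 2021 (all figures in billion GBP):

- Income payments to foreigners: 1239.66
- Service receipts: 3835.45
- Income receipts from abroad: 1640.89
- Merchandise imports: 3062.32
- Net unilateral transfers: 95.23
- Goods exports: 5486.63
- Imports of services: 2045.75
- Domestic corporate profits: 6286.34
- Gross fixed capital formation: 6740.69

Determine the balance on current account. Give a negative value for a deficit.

4710.47

Goods balance = 5486.63 - 3062.32 = 2424.31
Services balance = 3835.45 - 2045.75 = 1789.70
Trade balance (goods + services) = 2424.31 + 1789.70 = 4214.01
Net primary income = 1640.89 - 1239.66 = 401.23
Net secondary income = 95.23
Current account = 4214.01 + 401.23 + 95.23 = 4710.47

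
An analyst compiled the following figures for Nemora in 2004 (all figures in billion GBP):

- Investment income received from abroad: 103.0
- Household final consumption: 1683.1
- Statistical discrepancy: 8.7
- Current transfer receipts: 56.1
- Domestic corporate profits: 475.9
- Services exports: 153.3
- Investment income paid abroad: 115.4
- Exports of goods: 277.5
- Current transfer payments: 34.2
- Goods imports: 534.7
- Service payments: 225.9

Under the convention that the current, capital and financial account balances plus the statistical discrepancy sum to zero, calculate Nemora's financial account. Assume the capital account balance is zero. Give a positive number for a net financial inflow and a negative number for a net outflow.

Goods balance = 277.5 - 534.7 = -257.2
Services balance = 153.3 - 225.9 = -72.6
Trade balance (goods + services) = -257.2 + (-72.6) = -329.8
Net primary income = 103.0 - 115.4 = -12.4
Net secondary income = 56.1 - 34.2 = 21.9
Current account = -329.8 + (-12.4) + 21.9 = -320.3
Financial account = -(-320.3 + 8.7) = 311.6

311.6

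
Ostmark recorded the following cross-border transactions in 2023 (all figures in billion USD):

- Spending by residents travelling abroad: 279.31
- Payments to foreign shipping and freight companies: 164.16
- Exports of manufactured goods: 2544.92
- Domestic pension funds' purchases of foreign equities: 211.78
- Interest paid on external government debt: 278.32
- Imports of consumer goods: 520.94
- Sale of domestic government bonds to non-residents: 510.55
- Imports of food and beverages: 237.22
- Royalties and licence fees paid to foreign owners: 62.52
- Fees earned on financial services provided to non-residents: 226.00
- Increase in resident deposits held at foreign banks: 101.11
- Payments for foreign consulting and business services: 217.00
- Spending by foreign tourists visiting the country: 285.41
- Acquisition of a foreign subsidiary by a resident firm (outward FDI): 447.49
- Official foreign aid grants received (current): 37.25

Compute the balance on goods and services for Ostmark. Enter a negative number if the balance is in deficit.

1575.18

Goods: -237.22 + 2544.92 - 520.94 = 1786.76
Services: -217.00 - 279.31 - 62.52 + 226.00 - 164.16 + 285.41 = -211.58
Trade balance = 1786.76 + (-211.58) = 1575.18
(Excluded from the trade balance — financial account: domestic pension funds' purchases of foreign equities 211.78, sale of domestic government bonds to non-residents 510.55, increase in resident deposits held at foreign banks 101.11, acquisition of a foreign subsidiary by a resident firm (outward FDI) 447.49; primary income: interest paid on external government debt 278.32; secondary income: official foreign aid grants received (current) 37.25.)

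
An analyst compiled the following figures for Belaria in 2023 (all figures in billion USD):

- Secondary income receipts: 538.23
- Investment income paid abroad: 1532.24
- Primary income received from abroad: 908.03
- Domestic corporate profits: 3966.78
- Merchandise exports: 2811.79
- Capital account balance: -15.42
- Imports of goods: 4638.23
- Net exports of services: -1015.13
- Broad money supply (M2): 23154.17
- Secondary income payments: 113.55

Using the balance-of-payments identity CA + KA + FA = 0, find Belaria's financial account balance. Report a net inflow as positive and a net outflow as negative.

Goods balance = 2811.79 - 4638.23 = -1826.44
Services balance = -1015.13
Trade balance (goods + services) = -1826.44 + (-1015.13) = -2841.57
Net primary income = 908.03 - 1532.24 = -624.21
Net secondary income = 538.23 - 113.55 = 424.68
Current account = -2841.57 + (-624.21) + 424.68 = -3041.10
Financial account = -(-3041.10 + (-15.42)) = 3056.52

3056.52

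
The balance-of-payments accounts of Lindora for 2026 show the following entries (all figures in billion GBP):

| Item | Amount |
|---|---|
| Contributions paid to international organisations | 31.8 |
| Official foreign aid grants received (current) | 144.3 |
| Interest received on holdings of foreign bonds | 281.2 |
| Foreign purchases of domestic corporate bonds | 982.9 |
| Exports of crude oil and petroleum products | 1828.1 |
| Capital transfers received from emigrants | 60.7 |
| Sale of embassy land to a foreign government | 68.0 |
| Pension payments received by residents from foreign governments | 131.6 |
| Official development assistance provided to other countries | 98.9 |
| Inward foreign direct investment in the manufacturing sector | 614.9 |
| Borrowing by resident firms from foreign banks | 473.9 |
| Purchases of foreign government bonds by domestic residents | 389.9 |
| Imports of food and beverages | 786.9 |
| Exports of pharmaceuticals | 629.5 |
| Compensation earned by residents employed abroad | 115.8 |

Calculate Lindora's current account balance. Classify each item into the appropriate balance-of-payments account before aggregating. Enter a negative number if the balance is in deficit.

2212.9

Goods: -786.9 + 1828.1 + 629.5 = 1670.7
Primary income: 281.2 + 115.8 = 397.0
Secondary income: -98.9 + 131.6 - 31.8 + 144.3 = 145.2
Current account = 1670.7 + 397.0 + 145.2 = 2212.9
(Excluded from the current account — financial account: foreign purchases of domestic corporate bonds 982.9, inward foreign direct investment in the manufacturing sector 614.9, borrowing by resident firms from foreign banks 473.9, purchases of foreign government bonds by domestic residents 389.9; capital account: capital transfers received from emigrants 60.7, sale of embassy land to a foreign government 68.0.)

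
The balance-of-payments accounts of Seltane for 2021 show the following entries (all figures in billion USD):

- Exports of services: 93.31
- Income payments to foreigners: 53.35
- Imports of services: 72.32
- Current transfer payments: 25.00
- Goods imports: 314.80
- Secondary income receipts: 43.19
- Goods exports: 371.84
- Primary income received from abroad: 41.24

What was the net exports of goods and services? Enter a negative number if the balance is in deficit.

Goods balance = 371.84 - 314.80 = 57.04
Services balance = 93.31 - 72.32 = 20.99
Trade balance (goods + services) = 57.04 + 20.99 = 78.03

78.03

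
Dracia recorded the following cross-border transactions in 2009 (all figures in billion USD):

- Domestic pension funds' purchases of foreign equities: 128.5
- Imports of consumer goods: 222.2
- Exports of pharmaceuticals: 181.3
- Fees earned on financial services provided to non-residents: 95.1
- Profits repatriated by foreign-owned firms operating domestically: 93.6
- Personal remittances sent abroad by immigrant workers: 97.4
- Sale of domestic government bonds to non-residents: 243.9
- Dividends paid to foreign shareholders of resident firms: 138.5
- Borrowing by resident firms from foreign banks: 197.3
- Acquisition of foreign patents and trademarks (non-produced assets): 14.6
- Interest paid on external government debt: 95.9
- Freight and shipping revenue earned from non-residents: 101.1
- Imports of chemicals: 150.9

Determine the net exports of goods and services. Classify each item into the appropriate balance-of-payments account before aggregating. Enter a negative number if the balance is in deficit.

4.4

Goods: 181.3 - 222.2 - 150.9 = -191.8
Services: 101.1 + 95.1 = 196.2
Trade balance = -191.8 + 196.2 = 4.4
(Excluded from the trade balance — financial account: domestic pension funds' purchases of foreign equities 128.5, sale of domestic government bonds to non-residents 243.9, borrowing by resident firms from foreign banks 197.3; primary income: profits repatriated by foreign-owned firms operating domestically 93.6, dividends paid to foreign shareholders of resident firms 138.5, interest paid on external government debt 95.9; secondary income: personal remittances sent abroad by immigrant workers 97.4; capital account: acquisition of foreign patents and trademarks (non-produced assets) 14.6.)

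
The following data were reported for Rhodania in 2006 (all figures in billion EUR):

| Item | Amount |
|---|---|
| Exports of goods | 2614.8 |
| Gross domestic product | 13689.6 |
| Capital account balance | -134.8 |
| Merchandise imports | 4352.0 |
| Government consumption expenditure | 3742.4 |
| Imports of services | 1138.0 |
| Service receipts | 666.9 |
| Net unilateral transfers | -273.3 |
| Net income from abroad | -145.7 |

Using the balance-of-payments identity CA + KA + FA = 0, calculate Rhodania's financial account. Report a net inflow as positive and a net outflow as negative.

2762.1

Goods balance = 2614.8 - 4352.0 = -1737.2
Services balance = 666.9 - 1138.0 = -471.1
Trade balance (goods + services) = -1737.2 + (-471.1) = -2208.3
Net primary income = -145.7
Net secondary income = -273.3
Current account = -2208.3 + (-145.7) + (-273.3) = -2627.3
Financial account = -(-2627.3 + (-134.8)) = 2762.1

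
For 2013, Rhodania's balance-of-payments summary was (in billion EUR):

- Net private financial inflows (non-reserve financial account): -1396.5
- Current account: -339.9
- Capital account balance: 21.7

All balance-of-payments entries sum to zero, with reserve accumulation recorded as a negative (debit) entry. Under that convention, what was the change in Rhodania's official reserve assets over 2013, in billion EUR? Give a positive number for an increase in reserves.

-1714.7

Official reserve transactions balance = -((-339.9) + 21.7 + (-1396.5)) = 1714.7
An accumulation of reserves is recorded as a debit (negative entry), so the change in the stock of reserves is the negative of that balance.
Change in official reserves = -(1714.7) = -1714.7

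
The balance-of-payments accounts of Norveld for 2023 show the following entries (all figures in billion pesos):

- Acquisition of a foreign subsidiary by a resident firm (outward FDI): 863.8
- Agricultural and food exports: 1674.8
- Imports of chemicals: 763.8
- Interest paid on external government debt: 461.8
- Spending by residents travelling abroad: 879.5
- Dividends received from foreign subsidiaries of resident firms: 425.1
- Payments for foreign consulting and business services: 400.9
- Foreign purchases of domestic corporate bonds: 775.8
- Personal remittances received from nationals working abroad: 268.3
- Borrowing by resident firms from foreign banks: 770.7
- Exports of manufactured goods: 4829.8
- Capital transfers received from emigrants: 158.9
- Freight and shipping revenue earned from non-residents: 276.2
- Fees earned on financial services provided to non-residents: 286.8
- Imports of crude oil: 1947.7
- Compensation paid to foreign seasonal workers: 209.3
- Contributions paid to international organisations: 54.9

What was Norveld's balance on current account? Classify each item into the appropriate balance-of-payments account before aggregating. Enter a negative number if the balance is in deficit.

Goods: -763.8 - 1947.7 + 1674.8 + 4829.8 = 3793.1
Services: -879.5 + 286.8 + 276.2 - 400.9 = -717.4
Primary income: -461.8 + 425.1 - 209.3 = -246.0
Secondary income: 268.3 - 54.9 = 213.4
Current account = 3793.1 + (-717.4) + (-246.0) + 213.4 = 3043.1
(Excluded from the current account — financial account: acquisition of a foreign subsidiary by a resident firm (outward FDI) 863.8, foreign purchases of domestic corporate bonds 775.8, borrowing by resident firms from foreign banks 770.7; capital account: capital transfers received from emigrants 158.9.)

3043.1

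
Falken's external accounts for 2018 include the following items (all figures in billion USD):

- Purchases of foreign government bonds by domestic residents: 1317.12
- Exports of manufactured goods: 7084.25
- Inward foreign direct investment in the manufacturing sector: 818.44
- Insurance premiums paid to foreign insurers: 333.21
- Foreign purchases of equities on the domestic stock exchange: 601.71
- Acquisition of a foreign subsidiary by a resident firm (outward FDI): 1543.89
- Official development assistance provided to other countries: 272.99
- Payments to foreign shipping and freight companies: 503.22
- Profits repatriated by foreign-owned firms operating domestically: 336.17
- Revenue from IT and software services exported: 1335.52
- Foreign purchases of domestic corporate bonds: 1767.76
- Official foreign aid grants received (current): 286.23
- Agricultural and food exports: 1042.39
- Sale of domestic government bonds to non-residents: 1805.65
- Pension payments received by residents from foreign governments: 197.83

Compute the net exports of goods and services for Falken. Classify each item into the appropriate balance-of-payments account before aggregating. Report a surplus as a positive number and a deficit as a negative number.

Goods: 1042.39 + 7084.25 = 8126.64
Services: -333.21 + 1335.52 - 503.22 = 499.09
Trade balance = 8126.64 + 499.09 = 8625.73
(Excluded from the trade balance — financial account: purchases of foreign government bonds by domestic residents 1317.12, inward foreign direct investment in the manufacturing sector 818.44, foreign purchases of equities on the domestic stock exchange 601.71, acquisition of a foreign subsidiary by a resident firm (outward FDI) 1543.89, foreign purchases of domestic corporate bonds 1767.76, sale of domestic government bonds to non-residents 1805.65; secondary income: official development assistance provided to other countries 272.99, official foreign aid grants received (current) 286.23, pension payments received by residents from foreign governments 197.83; primary income: profits repatriated by foreign-owned firms operating domestically 336.17.)

8625.73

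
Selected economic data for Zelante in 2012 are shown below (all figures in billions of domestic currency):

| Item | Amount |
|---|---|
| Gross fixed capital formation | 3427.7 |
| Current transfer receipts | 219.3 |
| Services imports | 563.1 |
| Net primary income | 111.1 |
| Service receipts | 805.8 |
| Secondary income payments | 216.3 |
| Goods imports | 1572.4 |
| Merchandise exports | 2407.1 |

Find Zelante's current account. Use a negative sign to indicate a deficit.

1191.5

Goods balance = 2407.1 - 1572.4 = 834.7
Services balance = 805.8 - 563.1 = 242.7
Trade balance (goods + services) = 834.7 + 242.7 = 1077.4
Net primary income = 111.1
Net secondary income = 219.3 - 216.3 = 3.0
Current account = 1077.4 + 111.1 + 3.0 = 1191.5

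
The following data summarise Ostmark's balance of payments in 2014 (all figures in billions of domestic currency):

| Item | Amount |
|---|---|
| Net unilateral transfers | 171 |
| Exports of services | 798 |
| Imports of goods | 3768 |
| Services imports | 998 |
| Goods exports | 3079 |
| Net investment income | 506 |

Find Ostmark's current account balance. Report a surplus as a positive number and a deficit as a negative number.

Goods balance = 3079 - 3768 = -689
Services balance = 798 - 998 = -200
Trade balance (goods + services) = -689 + (-200) = -889
Net primary income = 506
Net secondary income = 171
Current account = -889 + 506 + 171 = -212

-212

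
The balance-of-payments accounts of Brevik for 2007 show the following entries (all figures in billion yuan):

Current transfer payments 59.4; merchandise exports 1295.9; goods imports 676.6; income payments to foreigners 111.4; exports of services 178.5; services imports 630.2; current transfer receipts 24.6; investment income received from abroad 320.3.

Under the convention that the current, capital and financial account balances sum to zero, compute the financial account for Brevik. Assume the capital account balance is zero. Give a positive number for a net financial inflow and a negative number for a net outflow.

-341.7

Goods balance = 1295.9 - 676.6 = 619.3
Services balance = 178.5 - 630.2 = -451.7
Trade balance (goods + services) = 619.3 + (-451.7) = 167.6
Net primary income = 320.3 - 111.4 = 208.9
Net secondary income = 24.6 - 59.4 = -34.8
Current account = 167.6 + 208.9 + (-34.8) = 341.7
Financial account = -(341.7) = -341.7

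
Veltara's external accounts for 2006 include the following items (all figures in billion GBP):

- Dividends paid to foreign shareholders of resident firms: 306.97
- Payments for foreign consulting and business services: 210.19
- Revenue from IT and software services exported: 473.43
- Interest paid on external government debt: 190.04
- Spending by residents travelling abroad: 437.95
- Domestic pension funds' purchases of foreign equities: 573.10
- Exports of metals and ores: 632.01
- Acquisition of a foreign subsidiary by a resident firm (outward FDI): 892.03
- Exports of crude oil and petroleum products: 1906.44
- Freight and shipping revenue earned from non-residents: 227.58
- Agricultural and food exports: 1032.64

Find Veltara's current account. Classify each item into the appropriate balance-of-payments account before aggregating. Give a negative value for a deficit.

Goods: 1906.44 + 1032.64 + 632.01 = 3571.09
Services: -437.95 - 210.19 + 227.58 + 473.43 = 52.87
Primary income: -190.04 - 306.97 = -497.01
Current account = 3571.09 + 52.87 + (-497.01) = 3126.95
(Excluded from the current account — financial account: domestic pension funds' purchases of foreign equities 573.10, acquisition of a foreign subsidiary by a resident firm (outward FDI) 892.03.)

3126.95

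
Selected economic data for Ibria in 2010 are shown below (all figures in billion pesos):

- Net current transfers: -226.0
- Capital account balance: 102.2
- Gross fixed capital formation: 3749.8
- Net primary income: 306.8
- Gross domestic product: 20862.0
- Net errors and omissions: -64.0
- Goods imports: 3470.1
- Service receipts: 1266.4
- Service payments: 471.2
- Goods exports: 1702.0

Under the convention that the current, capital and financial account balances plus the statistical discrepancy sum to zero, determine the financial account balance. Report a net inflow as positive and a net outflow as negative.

853.9

Goods balance = 1702.0 - 3470.1 = -1768.1
Services balance = 1266.4 - 471.2 = 795.2
Trade balance (goods + services) = -1768.1 + 795.2 = -972.9
Net primary income = 306.8
Net secondary income = -226.0
Current account = -972.9 + 306.8 + (-226.0) = -892.1
Financial account = -(-892.1 + 102.2 + (-64.0)) = 853.9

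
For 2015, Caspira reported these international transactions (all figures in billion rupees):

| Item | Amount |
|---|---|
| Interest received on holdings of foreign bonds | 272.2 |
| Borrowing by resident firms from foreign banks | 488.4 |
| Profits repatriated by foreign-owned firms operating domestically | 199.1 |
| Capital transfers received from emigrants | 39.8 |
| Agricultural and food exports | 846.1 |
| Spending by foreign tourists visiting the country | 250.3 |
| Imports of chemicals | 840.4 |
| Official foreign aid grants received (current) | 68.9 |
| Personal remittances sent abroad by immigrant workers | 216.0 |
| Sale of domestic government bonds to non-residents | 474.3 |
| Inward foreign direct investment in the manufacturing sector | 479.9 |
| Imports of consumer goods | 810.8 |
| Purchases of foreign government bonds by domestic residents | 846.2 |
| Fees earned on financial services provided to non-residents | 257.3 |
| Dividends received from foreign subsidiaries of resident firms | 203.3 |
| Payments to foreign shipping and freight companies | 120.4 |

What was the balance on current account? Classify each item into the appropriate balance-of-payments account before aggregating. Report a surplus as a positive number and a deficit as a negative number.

-288.6

Goods: -810.8 + 846.1 - 840.4 = -805.1
Services: 257.3 + 250.3 - 120.4 = 387.2
Primary income: 203.3 - 199.1 + 272.2 = 276.4
Secondary income: 68.9 - 216.0 = -147.1
Current account = (-805.1) + 387.2 + 276.4 + (-147.1) = -288.6
(Excluded from the current account — financial account: borrowing by resident firms from foreign banks 488.4, sale of domestic government bonds to non-residents 474.3, inward foreign direct investment in the manufacturing sector 479.9, purchases of foreign government bonds by domestic residents 846.2; capital account: capital transfers received from emigrants 39.8.)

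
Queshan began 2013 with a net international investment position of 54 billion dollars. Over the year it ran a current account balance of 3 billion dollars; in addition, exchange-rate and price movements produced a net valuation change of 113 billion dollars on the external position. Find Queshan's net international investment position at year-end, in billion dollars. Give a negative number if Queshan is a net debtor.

170

Change in NIIP = current account + net valuation change = 3 + 113 = 116
End-of-year NIIP = 54 + 116 = 170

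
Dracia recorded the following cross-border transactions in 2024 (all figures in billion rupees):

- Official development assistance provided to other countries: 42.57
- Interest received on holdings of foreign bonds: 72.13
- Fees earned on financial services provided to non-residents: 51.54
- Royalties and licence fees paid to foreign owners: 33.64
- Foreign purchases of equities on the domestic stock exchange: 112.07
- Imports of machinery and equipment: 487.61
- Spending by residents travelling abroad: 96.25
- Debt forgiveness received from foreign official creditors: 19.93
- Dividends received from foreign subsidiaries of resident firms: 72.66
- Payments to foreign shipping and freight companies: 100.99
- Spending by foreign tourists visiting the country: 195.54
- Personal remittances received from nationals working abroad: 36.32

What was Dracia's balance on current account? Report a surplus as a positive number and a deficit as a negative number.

-332.87

Goods: -487.61
Services: -33.64 - 96.25 + 195.54 + 51.54 - 100.99 = 16.20
Primary income: 72.66 + 72.13 = 144.79
Secondary income: 36.32 - 42.57 = -6.25
Current account = (-487.61) + 16.20 + 144.79 + (-6.25) = -332.87
(Excluded from the current account — financial account: foreign purchases of equities on the domestic stock exchange 112.07; capital account: debt forgiveness received from foreign official creditors 19.93.)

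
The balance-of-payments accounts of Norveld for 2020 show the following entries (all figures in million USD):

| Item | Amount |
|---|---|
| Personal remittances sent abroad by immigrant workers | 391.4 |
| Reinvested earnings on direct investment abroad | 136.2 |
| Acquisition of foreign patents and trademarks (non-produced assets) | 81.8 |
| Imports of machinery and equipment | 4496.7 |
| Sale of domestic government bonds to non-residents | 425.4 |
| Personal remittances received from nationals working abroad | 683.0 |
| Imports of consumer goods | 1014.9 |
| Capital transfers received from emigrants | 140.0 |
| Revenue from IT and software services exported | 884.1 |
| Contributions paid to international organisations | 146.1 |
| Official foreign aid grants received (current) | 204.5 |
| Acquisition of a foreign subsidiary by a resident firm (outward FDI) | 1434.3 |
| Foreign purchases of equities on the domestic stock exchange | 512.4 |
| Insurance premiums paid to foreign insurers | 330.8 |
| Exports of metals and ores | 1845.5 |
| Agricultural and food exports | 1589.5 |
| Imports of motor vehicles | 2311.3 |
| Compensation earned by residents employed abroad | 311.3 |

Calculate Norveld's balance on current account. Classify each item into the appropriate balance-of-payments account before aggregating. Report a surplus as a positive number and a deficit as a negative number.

Goods: -1014.9 - 2311.3 + 1845.5 - 4496.7 + 1589.5 = -4387.9
Services: -330.8 + 884.1 = 553.3
Primary income: 136.2 + 311.3 = 447.5
Secondary income: 683.0 - 391.4 + 204.5 - 146.1 = 350.0
Current account = (-4387.9) + 553.3 + 447.5 + 350.0 = -3037.1
(Excluded from the current account — capital account: acquisition of foreign patents and trademarks (non-produced assets) 81.8, capital transfers received from emigrants 140.0; financial account: sale of domestic government bonds to non-residents 425.4, acquisition of a foreign subsidiary by a resident firm (outward FDI) 1434.3, foreign purchases of equities on the domestic stock exchange 512.4.)

-3037.1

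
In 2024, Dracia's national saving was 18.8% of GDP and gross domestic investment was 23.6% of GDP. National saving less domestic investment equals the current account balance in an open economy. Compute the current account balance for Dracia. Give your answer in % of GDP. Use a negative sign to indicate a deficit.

CA = S - I = 18.8 - 23.6 = -4.8

-4.8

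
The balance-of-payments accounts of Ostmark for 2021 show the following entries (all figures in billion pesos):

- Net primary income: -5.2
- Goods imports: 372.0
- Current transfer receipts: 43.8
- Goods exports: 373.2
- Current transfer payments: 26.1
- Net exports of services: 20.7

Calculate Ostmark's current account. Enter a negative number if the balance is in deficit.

34.4

Goods balance = 373.2 - 372.0 = 1.2
Services balance = 20.7
Trade balance (goods + services) = 1.2 + 20.7 = 21.9
Net primary income = -5.2
Net secondary income = 43.8 - 26.1 = 17.7
Current account = 21.9 + (-5.2) + 17.7 = 34.4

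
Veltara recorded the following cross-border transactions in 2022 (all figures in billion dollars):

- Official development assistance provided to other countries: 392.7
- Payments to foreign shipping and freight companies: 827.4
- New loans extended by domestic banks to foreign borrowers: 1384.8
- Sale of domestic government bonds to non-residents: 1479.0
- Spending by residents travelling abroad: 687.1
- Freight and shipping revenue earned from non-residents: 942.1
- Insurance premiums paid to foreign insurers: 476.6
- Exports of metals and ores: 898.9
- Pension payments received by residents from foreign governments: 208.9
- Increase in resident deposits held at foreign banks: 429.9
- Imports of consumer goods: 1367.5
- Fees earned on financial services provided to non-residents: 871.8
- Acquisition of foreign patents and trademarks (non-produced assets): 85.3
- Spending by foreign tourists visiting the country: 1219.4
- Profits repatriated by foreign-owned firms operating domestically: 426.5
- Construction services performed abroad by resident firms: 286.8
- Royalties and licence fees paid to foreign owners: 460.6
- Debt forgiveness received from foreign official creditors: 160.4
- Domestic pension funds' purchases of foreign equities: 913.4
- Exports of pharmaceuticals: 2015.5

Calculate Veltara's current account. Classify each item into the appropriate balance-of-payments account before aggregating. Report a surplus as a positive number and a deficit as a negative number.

1805.0

Goods: -1367.5 + 2015.5 + 898.9 = 1546.9
Services: 286.8 + 871.8 - 827.4 - 460.6 + 1219.4 - 476.6 + 942.1 - 687.1 = 868.4
Primary income: -426.5
Secondary income: -392.7 + 208.9 = -183.8
Current account = 1546.9 + 868.4 + (-426.5) + (-183.8) = 1805.0
(Excluded from the current account — financial account: new loans extended by domestic banks to foreign borrowers 1384.8, sale of domestic government bonds to non-residents 1479.0, increase in resident deposits held at foreign banks 429.9, domestic pension funds' purchases of foreign equities 913.4; capital account: acquisition of foreign patents and trademarks (non-produced assets) 85.3, debt forgiveness received from foreign official creditors 160.4.)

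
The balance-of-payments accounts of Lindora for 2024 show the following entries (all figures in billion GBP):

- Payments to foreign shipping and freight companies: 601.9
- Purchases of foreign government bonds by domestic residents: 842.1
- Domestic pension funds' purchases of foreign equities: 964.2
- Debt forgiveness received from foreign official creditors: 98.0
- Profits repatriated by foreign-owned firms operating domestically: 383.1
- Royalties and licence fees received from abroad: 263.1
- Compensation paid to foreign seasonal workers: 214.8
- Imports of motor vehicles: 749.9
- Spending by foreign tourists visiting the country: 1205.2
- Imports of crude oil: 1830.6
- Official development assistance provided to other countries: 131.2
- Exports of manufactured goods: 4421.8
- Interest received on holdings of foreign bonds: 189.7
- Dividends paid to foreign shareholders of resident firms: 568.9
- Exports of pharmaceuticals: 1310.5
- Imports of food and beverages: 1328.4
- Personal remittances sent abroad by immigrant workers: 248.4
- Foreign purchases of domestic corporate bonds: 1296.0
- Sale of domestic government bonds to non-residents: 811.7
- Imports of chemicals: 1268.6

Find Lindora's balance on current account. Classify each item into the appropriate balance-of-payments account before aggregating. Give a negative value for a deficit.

64.5

Goods: 1310.5 - 749.9 - 1328.4 - 1268.6 - 1830.6 + 4421.8 = 554.8
Services: 263.1 + 1205.2 - 601.9 = 866.4
Primary income: -568.9 - 383.1 - 214.8 + 189.7 = -977.1
Secondary income: -248.4 - 131.2 = -379.6
Current account = 554.8 + 866.4 + (-977.1) + (-379.6) = 64.5
(Excluded from the current account — financial account: purchases of foreign government bonds by domestic residents 842.1, domestic pension funds' purchases of foreign equities 964.2, foreign purchases of domestic corporate bonds 1296.0, sale of domestic government bonds to non-residents 811.7; capital account: debt forgiveness received from foreign official creditors 98.0.)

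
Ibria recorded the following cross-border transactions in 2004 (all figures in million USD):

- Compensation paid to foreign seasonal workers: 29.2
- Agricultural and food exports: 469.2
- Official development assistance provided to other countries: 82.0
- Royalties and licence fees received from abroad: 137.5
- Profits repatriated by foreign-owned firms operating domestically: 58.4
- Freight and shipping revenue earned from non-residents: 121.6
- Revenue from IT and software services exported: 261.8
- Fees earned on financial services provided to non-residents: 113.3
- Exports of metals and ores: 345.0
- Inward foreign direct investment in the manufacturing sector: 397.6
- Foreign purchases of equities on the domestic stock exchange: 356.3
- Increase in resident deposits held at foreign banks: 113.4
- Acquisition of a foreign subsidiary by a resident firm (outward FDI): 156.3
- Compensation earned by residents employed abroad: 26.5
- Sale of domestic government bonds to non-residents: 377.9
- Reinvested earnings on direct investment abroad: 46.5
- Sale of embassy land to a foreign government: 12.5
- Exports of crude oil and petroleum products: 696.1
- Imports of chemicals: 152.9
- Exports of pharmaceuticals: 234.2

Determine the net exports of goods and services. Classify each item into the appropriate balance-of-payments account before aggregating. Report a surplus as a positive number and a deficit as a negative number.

Goods: 696.1 + 469.2 + 234.2 + 345.0 - 152.9 = 1591.6
Services: 137.5 + 121.6 + 261.8 + 113.3 = 634.2
Trade balance = 1591.6 + 634.2 = 2225.8
(Excluded from the trade balance — primary income: compensation paid to foreign seasonal workers 29.2, profits repatriated by foreign-owned firms operating domestically 58.4, compensation earned by residents employed abroad 26.5, reinvested earnings on direct investment abroad 46.5; secondary income: official development assistance provided to other countries 82.0; financial account: inward foreign direct investment in the manufacturing sector 397.6, foreign purchases of equities on the domestic stock exchange 356.3, increase in resident deposits held at foreign banks 113.4, acquisition of a foreign subsidiary by a resident firm (outward FDI) 156.3, sale of domestic government bonds to non-residents 377.9; capital account: sale of embassy land to a foreign government 12.5.)

2225.8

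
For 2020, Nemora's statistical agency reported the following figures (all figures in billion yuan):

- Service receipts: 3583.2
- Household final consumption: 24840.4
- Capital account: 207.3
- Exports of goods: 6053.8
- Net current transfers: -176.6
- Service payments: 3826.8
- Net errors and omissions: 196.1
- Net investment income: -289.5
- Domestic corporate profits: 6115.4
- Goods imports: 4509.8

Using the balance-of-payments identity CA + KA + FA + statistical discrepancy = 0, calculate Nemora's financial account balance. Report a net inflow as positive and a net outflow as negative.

-1237.7

Goods balance = 6053.8 - 4509.8 = 1544.0
Services balance = 3583.2 - 3826.8 = -243.6
Trade balance (goods + services) = 1544.0 + (-243.6) = 1300.4
Net primary income = -289.5
Net secondary income = -176.6
Current account = 1300.4 + (-289.5) + (-176.6) = 834.3
Financial account = -(834.3 + 207.3 + 196.1) = -1237.7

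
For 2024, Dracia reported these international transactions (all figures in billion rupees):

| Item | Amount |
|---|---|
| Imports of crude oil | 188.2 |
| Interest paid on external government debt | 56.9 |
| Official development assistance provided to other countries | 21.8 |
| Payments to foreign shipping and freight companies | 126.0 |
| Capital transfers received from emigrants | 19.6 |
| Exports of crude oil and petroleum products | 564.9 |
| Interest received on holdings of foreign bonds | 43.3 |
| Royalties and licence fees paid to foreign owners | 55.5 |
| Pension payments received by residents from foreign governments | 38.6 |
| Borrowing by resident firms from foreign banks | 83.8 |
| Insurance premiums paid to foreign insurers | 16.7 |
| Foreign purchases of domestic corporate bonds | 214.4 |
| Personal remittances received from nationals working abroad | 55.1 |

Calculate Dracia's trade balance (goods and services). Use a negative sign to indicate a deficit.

Goods: -188.2 + 564.9 = 376.7
Services: -55.5 - 126.0 - 16.7 = -198.2
Trade balance = 376.7 + (-198.2) = 178.5
(Excluded from the trade balance — primary income: interest paid on external government debt 56.9, interest received on holdings of foreign bonds 43.3; secondary income: official development assistance provided to other countries 21.8, pension payments received by residents from foreign governments 38.6, personal remittances received from nationals working abroad 55.1; capital account: capital transfers received from emigrants 19.6; financial account: borrowing by resident firms from foreign banks 83.8, foreign purchases of domestic corporate bonds 214.4.)

178.5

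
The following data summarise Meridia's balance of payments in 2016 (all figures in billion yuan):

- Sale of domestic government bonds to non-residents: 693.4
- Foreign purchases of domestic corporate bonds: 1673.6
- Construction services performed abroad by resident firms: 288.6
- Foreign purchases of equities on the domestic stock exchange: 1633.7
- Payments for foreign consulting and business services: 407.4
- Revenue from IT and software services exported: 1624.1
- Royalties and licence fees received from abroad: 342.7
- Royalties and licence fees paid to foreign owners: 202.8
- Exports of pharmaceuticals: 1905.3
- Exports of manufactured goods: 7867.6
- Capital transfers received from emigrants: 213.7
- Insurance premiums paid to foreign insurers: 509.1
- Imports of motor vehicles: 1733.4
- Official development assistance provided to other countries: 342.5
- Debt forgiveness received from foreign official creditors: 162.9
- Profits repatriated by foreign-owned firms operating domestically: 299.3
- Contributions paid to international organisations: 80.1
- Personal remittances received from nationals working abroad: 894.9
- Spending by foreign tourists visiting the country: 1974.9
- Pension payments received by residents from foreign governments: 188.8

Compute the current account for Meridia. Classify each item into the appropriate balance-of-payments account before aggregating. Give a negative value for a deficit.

11512.3

Goods: 7867.6 + 1905.3 - 1733.4 = 8039.5
Services: -407.4 + 342.7 + 1624.1 - 509.1 - 202.8 + 288.6 + 1974.9 = 3111.0
Primary income: -299.3
Secondary income: 894.9 - 80.1 + 188.8 - 342.5 = 661.1
Current account = 8039.5 + 3111.0 + (-299.3) + 661.1 = 11512.3
(Excluded from the current account — financial account: sale of domestic government bonds to non-residents 693.4, foreign purchases of domestic corporate bonds 1673.6, foreign purchases of equities on the domestic stock exchange 1633.7; capital account: capital transfers received from emigrants 213.7, debt forgiveness received from foreign official creditors 162.9.)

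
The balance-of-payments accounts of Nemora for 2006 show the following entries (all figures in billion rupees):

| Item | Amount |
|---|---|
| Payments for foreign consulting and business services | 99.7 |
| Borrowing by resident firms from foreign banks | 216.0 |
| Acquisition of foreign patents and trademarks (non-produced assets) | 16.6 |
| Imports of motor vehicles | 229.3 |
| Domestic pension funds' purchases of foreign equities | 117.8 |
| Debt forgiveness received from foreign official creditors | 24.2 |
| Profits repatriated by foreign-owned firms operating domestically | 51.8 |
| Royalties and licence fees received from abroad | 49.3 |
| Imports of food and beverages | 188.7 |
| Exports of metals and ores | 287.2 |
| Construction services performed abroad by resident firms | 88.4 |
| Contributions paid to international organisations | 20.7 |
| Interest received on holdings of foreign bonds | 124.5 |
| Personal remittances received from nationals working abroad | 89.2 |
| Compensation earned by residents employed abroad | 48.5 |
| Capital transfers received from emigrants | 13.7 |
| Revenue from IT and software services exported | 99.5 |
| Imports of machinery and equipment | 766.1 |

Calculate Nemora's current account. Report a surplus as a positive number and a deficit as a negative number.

Goods: 287.2 - 188.7 - 766.1 - 229.3 = -896.9
Services: 88.4 + 99.5 + 49.3 - 99.7 = 137.5
Primary income: -51.8 + 48.5 + 124.5 = 121.2
Secondary income: -20.7 + 89.2 = 68.5
Current account = (-896.9) + 137.5 + 121.2 + 68.5 = -569.7
(Excluded from the current account — financial account: borrowing by resident firms from foreign banks 216.0, domestic pension funds' purchases of foreign equities 117.8; capital account: acquisition of foreign patents and trademarks (non-produced assets) 16.6, debt forgiveness received from foreign official creditors 24.2, capital transfers received from emigrants 13.7.)

-569.7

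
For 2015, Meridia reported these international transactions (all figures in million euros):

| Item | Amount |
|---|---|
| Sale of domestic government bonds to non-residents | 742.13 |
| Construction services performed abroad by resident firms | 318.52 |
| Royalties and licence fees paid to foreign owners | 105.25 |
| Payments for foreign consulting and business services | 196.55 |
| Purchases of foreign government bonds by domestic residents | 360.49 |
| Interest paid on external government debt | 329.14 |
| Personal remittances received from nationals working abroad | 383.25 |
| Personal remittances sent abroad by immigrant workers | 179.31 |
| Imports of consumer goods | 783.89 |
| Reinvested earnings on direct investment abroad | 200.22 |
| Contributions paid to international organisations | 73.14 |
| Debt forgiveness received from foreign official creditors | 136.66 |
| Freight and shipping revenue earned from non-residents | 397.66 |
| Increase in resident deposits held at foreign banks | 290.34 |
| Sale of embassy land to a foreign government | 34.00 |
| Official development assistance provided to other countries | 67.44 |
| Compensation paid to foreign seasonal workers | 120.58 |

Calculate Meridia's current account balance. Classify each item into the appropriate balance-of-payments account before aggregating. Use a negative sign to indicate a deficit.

-555.65

Goods: -783.89
Services: 318.52 + 397.66 - 196.55 - 105.25 = 414.38
Primary income: -120.58 - 329.14 + 200.22 = -249.50
Secondary income: -179.31 - 67.44 - 73.14 + 383.25 = 63.36
Current account = (-783.89) + 414.38 + (-249.50) + 63.36 = -555.65
(Excluded from the current account — financial account: sale of domestic government bonds to non-residents 742.13, purchases of foreign government bonds by domestic residents 360.49, increase in resident deposits held at foreign banks 290.34; capital account: debt forgiveness received from foreign official creditors 136.66, sale of embassy land to a foreign government 34.00.)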